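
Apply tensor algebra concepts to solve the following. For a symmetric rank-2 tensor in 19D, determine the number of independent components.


A symmetric rank-2 tensor in d dimensions has d(d+1)/2 independent components.
d = 19
d(d+1)/2 = 19 * 20 / 2 = 380 / 2 = 190

190


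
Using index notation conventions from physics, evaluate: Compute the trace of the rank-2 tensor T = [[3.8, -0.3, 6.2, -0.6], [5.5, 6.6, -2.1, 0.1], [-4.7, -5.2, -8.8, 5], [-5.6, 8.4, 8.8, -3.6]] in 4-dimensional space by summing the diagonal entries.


The contraction (trace) of a rank-2 tensor is the sum of its diagonal elements.
Diagonal entries: A[1,1] = 3.8, A[2,2] = 6.6, A[3,3] = -8.8, A[4,4] = -3.6
Tr(A) = 3.8 + 6.6 + -8.8 + -3.6 = -2

-2


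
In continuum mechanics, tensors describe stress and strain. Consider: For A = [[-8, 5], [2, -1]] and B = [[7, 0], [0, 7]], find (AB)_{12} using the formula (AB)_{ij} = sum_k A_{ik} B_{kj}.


(AB)_{ij} = sum_k A_{ik} B_{kj}.
For i=1, j=2:
A_{11} * B_{12} = -8 * 0 = 0
A_{12} * B_{22} = 5 * 7 = 35
Sum = 0 + 35 = 35

35


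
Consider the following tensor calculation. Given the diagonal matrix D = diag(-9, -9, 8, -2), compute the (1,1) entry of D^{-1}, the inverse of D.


For a diagonal matrix, the inverse has entries (D^{-1})_{ii} = 1/d_{ii}.
The diagonal entries are: d_{11} = -9, d_{22} = -9, d_{33} = 8, d_{44} = -2
We need (D^{-1})_{11} = 1/d_{11} = 1/-9 = -1/9

-1/9


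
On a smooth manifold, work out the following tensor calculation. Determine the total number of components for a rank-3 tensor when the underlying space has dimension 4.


The number of components of a rank-r tensor in d dimensions is d^r.
Here d = 4 and r = 3.
4^3 = 64

64


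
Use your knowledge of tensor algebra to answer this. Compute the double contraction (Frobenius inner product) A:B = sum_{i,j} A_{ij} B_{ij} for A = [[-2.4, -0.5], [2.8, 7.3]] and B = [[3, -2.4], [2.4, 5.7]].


A:B = sum over all i,j of A_{ij} * B_{ij}.
Row 1: -2.4*3=-7.2, -0.5*-2.4=1.2 => row sum = -6
Row 2: 2.8*2.4=6.72, 7.3*5.7=41.61 => row sum = 48.33
Total = -6 + 48.33 = 42.33

42.33


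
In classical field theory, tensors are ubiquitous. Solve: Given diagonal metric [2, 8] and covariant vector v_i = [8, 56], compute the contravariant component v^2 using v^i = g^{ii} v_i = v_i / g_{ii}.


To raise an index with a diagonal metric: v^i = v_i / g_{ii}.
For index 2: v_2 = 56, g_{22} = 8
v^2 = 56 / 8 = 7

7


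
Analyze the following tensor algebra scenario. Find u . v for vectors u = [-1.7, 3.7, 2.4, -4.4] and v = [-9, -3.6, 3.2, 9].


The inner product u . v = sum of u_i * v_i.
Term-by-term: -1.7 * -9, 3.7 * -3.6, 2.4 * 3.2, -4.4 * 9
Products: 15.3, -13.32, 7.68, -39.6
Sum = 15.3 + -13.32 + 7.68 + -39.6 = -29.94

-29.94


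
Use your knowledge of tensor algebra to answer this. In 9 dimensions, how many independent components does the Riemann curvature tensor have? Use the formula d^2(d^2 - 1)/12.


The Riemann tensor in d dimensions has d^2(d^2 - 1)/12 independent components.
d = 9, so d^2 = 81
d^2 - 1 = 80
d^2(d^2 - 1) = 81 * 80 = 6480
Divide by 12: 6480 / 12 = 540

540


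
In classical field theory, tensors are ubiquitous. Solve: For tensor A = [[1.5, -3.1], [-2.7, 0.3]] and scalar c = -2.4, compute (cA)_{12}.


Scalar multiplication: (cA)_{ij} = c * A_{ij}.
c = -2.4
A_{12} = -3.1
(cA)_{12} = -2.4 * -3.1 = 7.44

7.44


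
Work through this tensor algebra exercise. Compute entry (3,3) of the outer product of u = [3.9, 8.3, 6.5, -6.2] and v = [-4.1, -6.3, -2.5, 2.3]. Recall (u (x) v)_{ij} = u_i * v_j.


The outer product entry T_{ij} = u_i * v_j.
We need i=3, j=3.
u_3 = 6.5, v_3 = -2.5
T_{3,3} = 6.5 * -2.5 = -16.25

-16.25


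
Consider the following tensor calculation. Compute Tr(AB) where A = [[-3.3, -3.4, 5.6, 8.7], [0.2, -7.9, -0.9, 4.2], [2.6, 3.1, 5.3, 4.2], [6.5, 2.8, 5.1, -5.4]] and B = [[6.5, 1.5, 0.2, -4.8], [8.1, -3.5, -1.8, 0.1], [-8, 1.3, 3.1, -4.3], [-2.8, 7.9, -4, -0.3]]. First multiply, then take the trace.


Tr(AB) = sum_i (AB)_{ii} where (AB)_{ii} = sum_k A_{ik} B_{ki}.
(AB)_{11} = -3.3*6.5 + -3.4*8.1 + 5.6*-8 + 8.7*-2.8 = -118.15
(AB)_{22} = 0.2*1.5 + -7.9*-3.5 + -0.9*1.3 + 4.2*7.9 = 59.96
(AB)_{33} = 2.6*0.2 + 3.1*-1.8 + 5.3*3.1 + 4.2*-4 = -5.43
(AB)_{44} = 6.5*-4.8 + 2.8*0.1 + 5.1*-4.3 + -5.4*-0.3 = -51.23
Tr(AB) = -118.15 + 59.96 + -5.43 + -51.23 = -114.85

-114.85


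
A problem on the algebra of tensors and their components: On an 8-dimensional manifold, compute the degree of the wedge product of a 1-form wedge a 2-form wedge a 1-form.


The degree of a wedge product is the sum of the degrees of the individual forms.
Degrees: 1, 2, 1
Total degree = 1 + 2 + 1 = 4

4


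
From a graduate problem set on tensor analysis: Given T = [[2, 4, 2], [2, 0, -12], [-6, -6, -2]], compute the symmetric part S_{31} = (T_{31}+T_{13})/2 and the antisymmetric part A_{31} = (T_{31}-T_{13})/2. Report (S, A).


T_{31} = -6
T_{13} = 2
S_{31} = (-6 + 2)/2 = -4/2 = -2
A_{31} = (-6 - 2)/2 = -8/2 = -4
Check: S + A = -2 + -4 = -6 = T_{31}.

(-2, -4)


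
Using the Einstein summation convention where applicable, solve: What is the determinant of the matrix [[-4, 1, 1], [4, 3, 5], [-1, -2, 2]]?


Expanding along the first row, det(A) = a11*M_11 - a12*M_12 + a13*M_13, where M_1j is the (1,j) minor.
Minor M_11 = 3*2 - 5*-2 = 16
Minor M_12 = 4*2 - 5*-1 = 13
Minor M_13 = 4*-2 - 3*-1 = -5
det = -4*(16) - 1*(13) + 1*(-5)
    = -64 - 13 + -5
    = -82

-82


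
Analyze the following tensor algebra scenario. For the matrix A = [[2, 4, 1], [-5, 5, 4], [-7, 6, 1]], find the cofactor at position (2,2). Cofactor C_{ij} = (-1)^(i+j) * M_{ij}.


To find cofactor C_{22}, delete row 2 and column 2.
The resulting 2x2 submatrix is: [[2, 1], [-7, 1]]
Minor M_{22} = 2*1 - 1*-7
  = 2 - -7 = 9
Sign = (-1)^(2+2) = (-1)^4 = 1
Cofactor C_{22} = 1 * 9 = 9

9


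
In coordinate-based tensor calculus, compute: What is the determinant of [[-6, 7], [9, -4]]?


For a 2x2 matrix [[a, b], [c, d]], det = a*d - b*c.
a = -6, b = 7, c = 9, d = -4
a*d = -6 * -4 = 24
b*c = 7 * 9 = 63
det = 24 - 63 = -39

-39


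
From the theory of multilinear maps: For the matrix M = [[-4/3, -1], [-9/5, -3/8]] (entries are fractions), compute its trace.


The trace is the sum of diagonal entries.
Diagonal: M[1,1] = -4/3, M[2,2] = -3/8
Tr(M) = -4/3 + -3/8
Computing step by step:
After adding M[1,1]: -4/3
After adding M[2,2]: -41/24
Tr(M) = -41/24

-41/24


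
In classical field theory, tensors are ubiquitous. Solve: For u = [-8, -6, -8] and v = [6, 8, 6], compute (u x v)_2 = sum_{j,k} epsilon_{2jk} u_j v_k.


(u x v)_2 = sum_{j,k} epsilon_{2jk} u_j v_k. Only permutations of (1,2,3) contribute; the two non-zero terms are:
eps_{213} u_1 v_3 = -1 * -8 * 6 = 48
eps_{231} u_3 v_1 = 1 * -8 * 6 = -48
(u x v)_2 = 0

0


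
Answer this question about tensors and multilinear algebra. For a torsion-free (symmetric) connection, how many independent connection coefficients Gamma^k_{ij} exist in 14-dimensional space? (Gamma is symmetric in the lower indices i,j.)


Christoffel symbols Gamma^k_{ij} are symmetric in i,j, so there are d * d(d+1)/2 independent symbols.
d = 14
d(d+1)/2 = 14 * 15 / 2 = 105
Total = 14 * 105 = 1470

1470


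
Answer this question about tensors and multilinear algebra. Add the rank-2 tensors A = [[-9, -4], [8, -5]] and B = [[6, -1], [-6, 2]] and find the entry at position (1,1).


Tensor addition is component-wise: (A + B)_{ij} = A_{ij} + B_{ij}.
A_{11} = -9
B_{11} = 6
(A + B)_{11} = -9 + 6 = -3

-3


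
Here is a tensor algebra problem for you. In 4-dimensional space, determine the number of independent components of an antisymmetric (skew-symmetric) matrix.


An antisymmetric rank-2 tensor satisfies A_{ij} = -A_{ji}, so diagonal entries are zero.
The independent components are the upper-triangular entries: C(n, 2) = n(n-1)/2.
n = 4
C(4, 2) = 4 * 3 / 2 = 12 / 2 = 6

6


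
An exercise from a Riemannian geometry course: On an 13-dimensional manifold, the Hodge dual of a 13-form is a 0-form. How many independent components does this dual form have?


The Hodge dual of a p-form on an n-dimensional manifold is an (n-p)-form.
n = 13, p = 13, so dual degree = 13 - 13 = 0
The number of components is C(n, n-p) = C(13, 0) = 1

1


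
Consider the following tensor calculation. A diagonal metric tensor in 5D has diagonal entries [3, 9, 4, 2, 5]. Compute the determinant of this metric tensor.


For a diagonal metric, the determinant is the product of diagonal entries.
Diagonal entries: 3, 9, 4, 2, 5
det(g) = 3 * 9 * 4 * 2 * 5 = 1080

1080


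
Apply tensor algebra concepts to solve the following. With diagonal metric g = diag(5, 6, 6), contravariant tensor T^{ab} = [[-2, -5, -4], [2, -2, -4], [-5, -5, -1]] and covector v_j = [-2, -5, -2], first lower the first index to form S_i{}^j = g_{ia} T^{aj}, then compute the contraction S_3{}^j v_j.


Step 1: lower the first index. For a diagonal metric, g_{ia} T^{aj} = g_{ii} T^{ij} (no sum on i).
g_{33} = 6
S_3{}^1 = 6 * T^{31} = 6 * -5 = -30
S_3{}^2 = 6 * T^{32} = 6 * -5 = -30
S_3{}^3 = 6 * T^{33} = 6 * -1 = -6
Step 2: contract S_3{}^j with v_j.
S_3{}^1 * v_1 = -30 * -2 = 60
S_3{}^2 * v_2 = -30 * -5 = 150
S_3{}^3 * v_3 = -6 * -2 = 12
Result = 60 + 150 + 12 = 222

222


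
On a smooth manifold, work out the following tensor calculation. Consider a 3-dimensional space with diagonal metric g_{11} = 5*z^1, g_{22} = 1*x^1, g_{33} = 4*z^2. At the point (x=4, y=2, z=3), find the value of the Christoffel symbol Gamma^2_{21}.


For a diagonal metric, Gamma^k_{ij} = (1/2) g^{kk} (dg_{ik}/dx_j + dg_{jk}/dx_i - dg_{ij}/dx_k).
The metric is diagonal, so g_{ab} = 0 for a != b.
At the given point: g_{11} = 15, g_{22} = 4, g_{33} = 36
g^{22} = 1/4
dg_{22}/dx_1 = dg_{22}/dx_1 = 1
dg_{12}/dx_2 = 0 (off-diagonal)
dg_{21}/dx_2 = 0 (off-diagonal)
Numerator = 1 + 0 - 0 = 1
Gamma^2_{21} = 1 / (2 * 4) = 1/8

1/8


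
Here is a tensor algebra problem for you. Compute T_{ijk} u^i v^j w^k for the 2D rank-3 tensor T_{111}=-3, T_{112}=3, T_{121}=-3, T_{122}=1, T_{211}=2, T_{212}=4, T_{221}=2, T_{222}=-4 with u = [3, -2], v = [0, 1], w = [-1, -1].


S = sum over i,j,k of T_{ijk} u_i v_j w_k. Expanding all 8 terms:
T_{111}*u_1*v_1*w_1 = -3*3*0*-1 = 0  (running total: 0)
T_{112}*u_1*v_1*w_2 = 3*3*0*-1 = 0  (running total: 0)
T_{121}*u_1*v_2*w_1 = -3*3*1*-1 = 9  (running total: 9)
T_{122}*u_1*v_2*w_2 = 1*3*1*-1 = -3  (running total: 6)
T_{211}*u_2*v_1*w_1 = 2*-2*0*-1 = 0  (running total: 6)
T_{212}*u_2*v_1*w_2 = 4*-2*0*-1 = 0  (running total: 6)
T_{221}*u_2*v_2*w_1 = 2*-2*1*-1 = 4  (running total: 10)
T_{222}*u_2*v_2*w_2 = -4*-2*1*-1 = -8  (running total: 2)
S = 2

2


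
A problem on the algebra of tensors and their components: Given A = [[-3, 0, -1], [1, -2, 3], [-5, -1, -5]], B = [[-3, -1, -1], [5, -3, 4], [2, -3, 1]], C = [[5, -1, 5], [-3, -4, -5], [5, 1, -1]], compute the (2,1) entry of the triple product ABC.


(ABC)_{21} = sum_m (AB)_{2m} C_{m1}. First compute row 2 of AB.
(AB)_{21} = 1*-3 + -2*5 + 3*2 = -7
(AB)_{22} = 1*-1 + -2*-3 + 3*-3 = -4
(AB)_{23} = 1*-1 + -2*4 + 3*1 = -6
Now contract with column 1 of C:
(AB)_{21} * C_{11} = -7 * 5 = -35
(AB)_{22} * C_{21} = -4 * -3 = 12
(AB)_{23} * C_{31} = -6 * 5 = -30
(ABC)_{21} = -35 + 12 + -30 = -53

-53


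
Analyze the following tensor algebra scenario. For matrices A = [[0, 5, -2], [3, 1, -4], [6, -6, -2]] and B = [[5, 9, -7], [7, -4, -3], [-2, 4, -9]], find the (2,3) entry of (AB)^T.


(AB)^T_{ij} = (AB)_{ji} = sum_k A_{jk} B_{ki}.
For i=2, j=3 we need (AB)_{32}:
A_{31} * B_{12} = 6 * 9 = 54
A_{32} * B_{22} = -6 * -4 = 24
A_{33} * B_{32} = -2 * 4 = -8
Sum = 54 + 24 + -8 = 70

70


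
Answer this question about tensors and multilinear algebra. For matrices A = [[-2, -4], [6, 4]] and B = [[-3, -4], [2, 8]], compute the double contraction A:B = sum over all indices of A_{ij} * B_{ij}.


A:B = sum over all i,j of A_{ij} * B_{ij}.
Row 1: -2*-3=6, -4*-4=16 => row sum = 22
Row 2: 6*2=12, 4*8=32 => row sum = 44
Total = 22 + 44 = 66

66


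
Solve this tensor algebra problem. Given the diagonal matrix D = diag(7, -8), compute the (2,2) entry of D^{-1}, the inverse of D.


For a diagonal matrix, the inverse has entries (D^{-1})_{ii} = 1/d_{ii}.
The diagonal entries are: d_{11} = 7, d_{22} = -8
We need (D^{-1})_{22} = 1/d_{22} = 1/-8 = -1/8

-1/8


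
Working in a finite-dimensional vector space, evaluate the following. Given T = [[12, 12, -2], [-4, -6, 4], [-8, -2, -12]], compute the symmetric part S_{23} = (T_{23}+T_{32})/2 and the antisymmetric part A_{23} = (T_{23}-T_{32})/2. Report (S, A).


T_{23} = 4
T_{32} = -2
S_{23} = (4 + -2)/2 = 2/2 = 1
A_{23} = (4 - -2)/2 = 6/2 = 3
Check: S + A = 1 + 3 = 4 = T_{23}.

(1, 3)


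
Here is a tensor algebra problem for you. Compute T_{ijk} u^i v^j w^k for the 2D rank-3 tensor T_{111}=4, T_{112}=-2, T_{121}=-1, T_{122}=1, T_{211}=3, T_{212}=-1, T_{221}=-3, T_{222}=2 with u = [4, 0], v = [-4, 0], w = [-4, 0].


S = sum over i,j,k of T_{ijk} u_i v_j w_k. Expanding all 8 terms:
T_{111}*u_1*v_1*w_1 = 4*4*-4*-4 = 256  (running total: 256)
T_{112}*u_1*v_1*w_2 = -2*4*-4*0 = 0  (running total: 256)
T_{121}*u_1*v_2*w_1 = -1*4*0*-4 = 0  (running total: 256)
T_{122}*u_1*v_2*w_2 = 1*4*0*0 = 0  (running total: 256)
T_{211}*u_2*v_1*w_1 = 3*0*-4*-4 = 0  (running total: 256)
T_{212}*u_2*v_1*w_2 = -1*0*-4*0 = 0  (running total: 256)
T_{221}*u_2*v_2*w_1 = -3*0*0*-4 = 0  (running total: 256)
T_{222}*u_2*v_2*w_2 = 2*0*0*0 = 0  (running total: 256)
S = 256

256


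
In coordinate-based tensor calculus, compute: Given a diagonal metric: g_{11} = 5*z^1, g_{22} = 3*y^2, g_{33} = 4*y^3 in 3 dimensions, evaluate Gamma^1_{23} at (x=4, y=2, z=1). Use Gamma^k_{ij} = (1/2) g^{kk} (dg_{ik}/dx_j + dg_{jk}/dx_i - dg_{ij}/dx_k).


For a diagonal metric, Gamma^k_{ij} = (1/2) g^{kk} (dg_{ik}/dx_j + dg_{jk}/dx_i - dg_{ij}/dx_k).
The metric is diagonal, so g_{ab} = 0 for a != b.
At the given point: g_{11} = 5, g_{22} = 12, g_{33} = 32
g^{11} = 1/5
dg_{21}/dx_3 = 0 (off-diagonal)
dg_{31}/dx_2 = 0 (off-diagonal)
dg_{23}/dx_1 = 0 (off-diagonal)
Numerator = 0 + 0 - 0 = 0
Gamma^1_{23} = 0 / (2 * 5) = 0

0


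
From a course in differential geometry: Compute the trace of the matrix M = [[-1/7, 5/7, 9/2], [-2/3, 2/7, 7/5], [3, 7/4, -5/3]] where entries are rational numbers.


The trace is the sum of diagonal entries.
Diagonal: M[1,1] = -1/7, M[2,2] = 2/7, M[3,3] = -5/3
Tr(M) = -1/7 + 2/7 + -5/3
Computing step by step:
After adding M[1,1]: -1/7
After adding M[2,2]: 1/7
After adding M[3,3]: -32/21
Tr(M) = -32/21

-32/21


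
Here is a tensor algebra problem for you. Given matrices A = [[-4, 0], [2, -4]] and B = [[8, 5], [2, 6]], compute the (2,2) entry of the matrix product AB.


(AB)_{ij} = sum_k A_{ik} B_{kj}.
For i=2, j=2:
A_{21} * B_{12} = 2 * 5 = 10
A_{22} * B_{22} = -4 * 6 = -24
Sum = 10 + -24 = -14

-14


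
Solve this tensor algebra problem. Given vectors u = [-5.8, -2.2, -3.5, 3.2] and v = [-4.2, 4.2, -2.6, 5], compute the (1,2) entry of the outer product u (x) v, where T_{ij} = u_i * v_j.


The outer product entry T_{ij} = u_i * v_j.
We need i=1, j=2.
u_1 = -5.8, v_2 = 4.2
T_{1,2} = -5.8 * 4.2 = -24.36

-24.36


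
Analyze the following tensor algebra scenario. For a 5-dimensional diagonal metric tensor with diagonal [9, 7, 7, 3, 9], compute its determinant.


For a diagonal metric, the determinant is the product of diagonal entries.
Diagonal entries: 9, 7, 7, 3, 9
det(g) = 9 * 7 * 7 * 3 * 9 = 11907

11907


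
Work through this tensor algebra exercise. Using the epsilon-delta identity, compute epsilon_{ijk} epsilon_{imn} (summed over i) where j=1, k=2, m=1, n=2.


Using the identity: epsilon_{ijk} epsilon_{imn} = delta_{jm} delta_{kn} - delta_{jn} delta_{km}.
delta_{11} = 1
delta_{22} = 1
delta_{12} = 0
delta_{21} = 0
Result = 1 * 1 - 0 * 0 = 1 - 0 = 1

1


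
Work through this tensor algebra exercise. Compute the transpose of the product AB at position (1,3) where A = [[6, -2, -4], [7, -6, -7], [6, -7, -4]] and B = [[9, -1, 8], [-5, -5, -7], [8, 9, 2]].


(AB)^T_{ij} = (AB)_{ji} = sum_k A_{jk} B_{ki}.
For i=1, j=3 we need (AB)_{31}:
A_{31} * B_{11} = 6 * 9 = 54
A_{32} * B_{21} = -7 * -5 = 35
A_{33} * B_{31} = -4 * 8 = -32
Sum = 54 + 35 + -32 = 57

57


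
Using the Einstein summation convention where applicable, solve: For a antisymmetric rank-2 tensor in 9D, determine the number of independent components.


A antisymmetric rank-2 tensor in d dimensions has d(d-1)/2 independent components.
d = 9
d(d-1)/2 = 9 * 8 / 2 = 72 / 2 = 36

36


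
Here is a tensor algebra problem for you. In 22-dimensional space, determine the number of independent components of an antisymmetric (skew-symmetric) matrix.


An antisymmetric rank-2 tensor satisfies A_{ij} = -A_{ji}, so diagonal entries are zero.
The independent components are the upper-triangular entries: C(n, 2) = n(n-1)/2.
n = 22
C(22, 2) = 22 * 21 / 2 = 462 / 2 = 231

231


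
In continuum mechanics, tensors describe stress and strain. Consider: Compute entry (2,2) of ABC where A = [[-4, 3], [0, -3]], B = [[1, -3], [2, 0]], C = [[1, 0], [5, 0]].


(ABC)_{22} = sum_m (AB)_{2m} C_{m2}. First compute row 2 of AB.
(AB)_{21} = 0*1 + -3*2 = -6
(AB)_{22} = 0*-3 + -3*0 = 0
Now contract with column 2 of C:
(AB)_{21} * C_{12} = -6 * 0 = 0
(AB)_{22} * C_{22} = 0 * 0 = 0
(ABC)_{22} = 0 + 0 = 0

0


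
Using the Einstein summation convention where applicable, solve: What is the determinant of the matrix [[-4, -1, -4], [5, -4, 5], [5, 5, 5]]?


Expanding along the first row, det(A) = a11*M_11 - a12*M_12 + a13*M_13, where M_1j is the (1,j) minor.
Minor M_11 = -4*5 - 5*5 = -45
Minor M_12 = 5*5 - 5*5 = 0
Minor M_13 = 5*5 - -4*5 = 45
det = -4*(-45) - -1*(0) + -4*(45)
    = 180 - 0 + -180
    = 0

0


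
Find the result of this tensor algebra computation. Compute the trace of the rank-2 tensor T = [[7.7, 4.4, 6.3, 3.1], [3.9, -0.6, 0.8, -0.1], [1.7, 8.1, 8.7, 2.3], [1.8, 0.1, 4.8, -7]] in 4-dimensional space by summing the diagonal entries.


The contraction (trace) of a rank-2 tensor is the sum of its diagonal elements.
Diagonal entries: A[1,1] = 7.7, A[2,2] = -0.6, A[3,3] = 8.7, A[4,4] = -7
Tr(A) = 7.7 + -0.6 + 8.7 + -7 = 8.8

8.8


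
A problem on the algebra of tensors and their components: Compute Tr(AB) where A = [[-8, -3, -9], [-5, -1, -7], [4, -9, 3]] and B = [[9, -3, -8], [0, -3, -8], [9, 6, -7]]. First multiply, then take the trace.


Tr(AB) = sum_i (AB)_{ii} where (AB)_{ii} = sum_k A_{ik} B_{ki}.
(AB)_{11} = -8*9 + -3*0 + -9*9 = -153
(AB)_{22} = -5*-3 + -1*-3 + -7*6 = -24
(AB)_{33} = 4*-8 + -9*-8 + 3*-7 = 19
Tr(AB) = -153 + -24 + 19 = -158

-158


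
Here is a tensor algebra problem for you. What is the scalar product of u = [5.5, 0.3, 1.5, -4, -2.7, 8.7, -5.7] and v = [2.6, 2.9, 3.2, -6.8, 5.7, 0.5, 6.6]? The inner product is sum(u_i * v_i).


The inner product u . v = sum of u_i * v_i.
Term-by-term: 5.5 * 2.6, 0.3 * 2.9, 1.5 * 3.2, -4 * -6.8, -2.7 * 5.7, 8.7 * 0.5, -5.7 * 6.6
Products: 14.3, 0.87, 4.8, 27.2, -15.39, 4.35, -37.62
Sum = 14.3 + 0.87 + 4.8 + 27.2 + -15.39 + 4.35 + -37.62 = -1.49

-1.49


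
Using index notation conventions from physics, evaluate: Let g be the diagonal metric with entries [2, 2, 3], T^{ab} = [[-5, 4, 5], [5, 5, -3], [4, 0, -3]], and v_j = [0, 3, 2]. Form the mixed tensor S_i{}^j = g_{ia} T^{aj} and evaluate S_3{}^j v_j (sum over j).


Step 1: lower the first index. For a diagonal metric, g_{ia} T^{aj} = g_{ii} T^{ij} (no sum on i).
g_{33} = 3
S_3{}^1 = 3 * T^{31} = 3 * 4 = 12
S_3{}^2 = 3 * T^{32} = 3 * 0 = 0
S_3{}^3 = 3 * T^{33} = 3 * -3 = -9
Step 2: contract S_3{}^j with v_j.
S_3{}^1 * v_1 = 12 * 0 = 0
S_3{}^2 * v_2 = 0 * 3 = 0
S_3{}^3 * v_3 = -9 * 2 = -18
Result = 0 + 0 + -18 = -18

-18


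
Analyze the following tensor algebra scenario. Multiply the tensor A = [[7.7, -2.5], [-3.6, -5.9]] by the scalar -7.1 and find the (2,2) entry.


Scalar multiplication: (cA)_{ij} = c * A_{ij}.
c = -7.1
A_{22} = -5.9
(cA)_{22} = -7.1 * -5.9 = 41.89

41.89


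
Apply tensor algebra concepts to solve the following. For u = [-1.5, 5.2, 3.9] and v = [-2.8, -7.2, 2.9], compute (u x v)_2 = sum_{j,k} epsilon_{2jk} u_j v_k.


(u x v)_2 = sum_{j,k} epsilon_{2jk} u_j v_k. Only permutations of (1,2,3) contribute; the two non-zero terms are:
eps_{213} u_1 v_3 = -1 * -1.5 * 2.9 = 4.35
eps_{231} u_3 v_1 = 1 * 3.9 * -2.8 = -10.92
(u x v)_2 = -6.57

-6.57


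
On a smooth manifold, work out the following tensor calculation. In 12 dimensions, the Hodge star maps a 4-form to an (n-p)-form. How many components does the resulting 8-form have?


The Hodge dual of a p-form on an n-dimensional manifold is an (n-p)-form.
n = 12, p = 4, so dual degree = 12 - 4 = 8
The number of components is C(n, n-p) = C(12, 8) = 495

495


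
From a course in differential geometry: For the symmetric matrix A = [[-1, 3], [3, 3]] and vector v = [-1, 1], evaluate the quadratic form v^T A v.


First compute Av:
(Av)_1 = -1*-1 + 3*1 = 4
(Av)_2 = 3*-1 + 3*1 = 0
Av = [4, 0]
Then v^T (Av) = -1*4 + 1*0
= -4 + 0 = -4

-4


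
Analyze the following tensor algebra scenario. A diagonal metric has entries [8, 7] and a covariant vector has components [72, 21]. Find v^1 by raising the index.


To raise an index with a diagonal metric: v^i = v_i / g_{ii}.
For index 1: v_1 = 72, g_{11} = 8
v^1 = 72 / 8 = 9

9


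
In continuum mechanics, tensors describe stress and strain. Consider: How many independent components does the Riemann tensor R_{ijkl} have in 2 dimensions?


The Riemann tensor in d dimensions has d^2(d^2 - 1)/12 independent components.
d = 2, so d^2 = 4
d^2 - 1 = 3
d^2(d^2 - 1) = 4 * 3 = 12
Divide by 12: 12 / 12 = 1

1


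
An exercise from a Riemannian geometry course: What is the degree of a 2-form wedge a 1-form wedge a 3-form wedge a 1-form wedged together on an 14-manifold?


The degree of a wedge product is the sum of the degrees of the individual forms.
Degrees: 2, 1, 3, 1
Total degree = 2 + 1 + 3 + 1 = 7

7


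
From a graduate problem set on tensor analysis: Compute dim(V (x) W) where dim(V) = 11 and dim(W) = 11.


The dimension of a tensor product is the product of dimensions.
dim(V) = 11, dim(W) = 11
dim(V (x) W) = 11 * 11 = 121

121


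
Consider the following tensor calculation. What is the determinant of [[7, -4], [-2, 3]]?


For a 2x2 matrix [[a, b], [c, d]], det = a*d - b*c.
a = 7, b = -4, c = -2, d = 3
a*d = 7 * 3 = 21
b*c = -4 * -2 = 8
det = 21 - 8 = 13

13


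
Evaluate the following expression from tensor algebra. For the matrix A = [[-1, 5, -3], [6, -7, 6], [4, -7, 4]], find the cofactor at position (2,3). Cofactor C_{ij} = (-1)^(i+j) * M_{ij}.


To find cofactor C_{23}, delete row 2 and column 3.
The resulting 2x2 submatrix is: [[-1, 5], [4, -7]]
Minor M_{23} = -1*-7 - 5*4
  = 7 - 20 = -13
Sign = (-1)^(2+3) = (-1)^5 = -1
Cofactor C_{23} = -1 * -13 = 13

13


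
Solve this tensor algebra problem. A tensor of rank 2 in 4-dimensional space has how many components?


The number of components of a rank-r tensor in d dimensions is d^r.
Here d = 4 and r = 2.
4^2 = 16

16


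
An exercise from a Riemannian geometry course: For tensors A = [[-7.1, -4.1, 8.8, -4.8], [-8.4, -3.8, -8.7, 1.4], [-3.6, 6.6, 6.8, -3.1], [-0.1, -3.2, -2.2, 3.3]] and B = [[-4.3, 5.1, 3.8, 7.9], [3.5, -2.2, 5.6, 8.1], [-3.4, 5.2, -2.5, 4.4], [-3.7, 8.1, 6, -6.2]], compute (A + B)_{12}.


Tensor addition is component-wise: (A + B)_{ij} = A_{ij} + B_{ij}.
A_{12} = -4.1
B_{12} = 5.1
(A + B)_{12} = -4.1 + 5.1 = 1

1


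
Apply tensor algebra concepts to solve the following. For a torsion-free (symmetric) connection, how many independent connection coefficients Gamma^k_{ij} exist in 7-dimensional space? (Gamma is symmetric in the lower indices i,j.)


Christoffel symbols Gamma^k_{ij} are symmetric in i,j, so there are d * d(d+1)/2 independent symbols.
d = 7
d(d+1)/2 = 7 * 8 / 2 = 28
Total = 7 * 28 = 196

196


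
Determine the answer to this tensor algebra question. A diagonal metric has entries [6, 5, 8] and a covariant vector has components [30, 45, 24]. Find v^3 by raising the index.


To raise an index with a diagonal metric: v^i = v_i / g_{ii}.
For index 3: v_3 = 24, g_{33} = 8
v^3 = 24 / 8 = 3

3


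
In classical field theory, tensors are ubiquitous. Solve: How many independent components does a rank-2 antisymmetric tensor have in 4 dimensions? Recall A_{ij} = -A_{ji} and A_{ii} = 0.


An antisymmetric rank-2 tensor satisfies A_{ij} = -A_{ji}, so diagonal entries are zero.
The independent components are the upper-triangular entries: C(n, 2) = n(n-1)/2.
n = 4
C(4, 2) = 4 * 3 / 2 = 12 / 2 = 6

6


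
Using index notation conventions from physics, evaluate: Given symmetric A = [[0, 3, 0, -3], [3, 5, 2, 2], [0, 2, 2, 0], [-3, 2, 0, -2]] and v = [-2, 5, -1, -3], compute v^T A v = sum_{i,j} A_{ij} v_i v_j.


First compute Av:
(Av)_1 = 0*-2 + 3*5 + 0*-1 + -3*-3 = 24
(Av)_2 = 3*-2 + 5*5 + 2*-1 + 2*-3 = 11
(Av)_3 = 0*-2 + 2*5 + 2*-1 + 0*-3 = 8
(Av)_4 = -3*-2 + 2*5 + 0*-1 + -2*-3 = 22
Av = [24, 11, 8, 22]
Then v^T (Av) = -2*24 + 5*11 + -1*8 + -3*22
= -48 + 55 + -8 + -66 = -67

-67


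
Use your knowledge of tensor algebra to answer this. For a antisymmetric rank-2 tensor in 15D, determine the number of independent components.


A antisymmetric rank-2 tensor in d dimensions has d(d-1)/2 independent components.
d = 15
d(d-1)/2 = 15 * 14 / 2 = 210 / 2 = 105

105


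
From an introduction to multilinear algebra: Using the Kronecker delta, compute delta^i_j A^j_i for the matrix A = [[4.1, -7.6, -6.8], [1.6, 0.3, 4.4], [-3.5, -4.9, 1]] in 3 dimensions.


The contraction (trace) of a rank-2 tensor is the sum of its diagonal elements.
Diagonal entries: A[1,1] = 4.1, A[2,2] = 0.3, A[3,3] = 1
Tr(A) = 4.1 + 0.3 + 1 = 5.4

5.4


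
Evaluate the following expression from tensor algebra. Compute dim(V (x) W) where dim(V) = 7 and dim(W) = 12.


The dimension of a tensor product is the product of dimensions.
dim(V) = 7, dim(W) = 12
dim(V (x) W) = 7 * 12 = 84

84


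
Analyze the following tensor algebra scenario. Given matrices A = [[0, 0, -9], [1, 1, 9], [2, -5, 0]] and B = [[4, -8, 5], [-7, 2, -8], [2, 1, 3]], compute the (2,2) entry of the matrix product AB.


(AB)_{ij} = sum_k A_{ik} B_{kj}.
For i=2, j=2:
A_{21} * B_{12} = 1 * -8 = -8
A_{22} * B_{22} = 1 * 2 = 2
A_{23} * B_{32} = 9 * 1 = 9
Sum = -8 + 2 + 9 = 3

3


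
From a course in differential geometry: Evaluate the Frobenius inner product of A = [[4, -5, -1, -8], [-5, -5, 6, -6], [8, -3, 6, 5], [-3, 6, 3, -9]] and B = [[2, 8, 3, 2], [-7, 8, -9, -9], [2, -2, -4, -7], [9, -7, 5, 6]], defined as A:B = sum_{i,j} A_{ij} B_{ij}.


A:B = sum over all i,j of A_{ij} * B_{ij}.
Row 1: 4*2=8, -5*8=-40, -1*3=-3, -8*2=-16 => row sum = -51
Row 2: -5*-7=35, -5*8=-40, 6*-9=-54, -6*-9=54 => row sum = -5
Row 3: 8*2=16, -3*-2=6, 6*-4=-24, 5*-7=-35 => row sum = -37
Row 4: -3*9=-27, 6*-7=-42, 3*5=15, -9*6=-54 => row sum = -108
Total = -51 + -5 + -37 + -108 = -201

-201


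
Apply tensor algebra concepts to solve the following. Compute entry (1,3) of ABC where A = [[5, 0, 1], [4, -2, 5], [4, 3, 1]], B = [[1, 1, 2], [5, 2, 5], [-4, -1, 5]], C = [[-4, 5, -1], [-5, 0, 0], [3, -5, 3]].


(ABC)_{13} = sum_m (AB)_{1m} C_{m3}. First compute row 1 of AB.
(AB)_{11} = 5*1 + 0*5 + 1*-4 = 1
(AB)_{12} = 5*1 + 0*2 + 1*-1 = 4
(AB)_{13} = 5*2 + 0*5 + 1*5 = 15
Now contract with column 3 of C:
(AB)_{11} * C_{13} = 1 * -1 = -1
(AB)_{12} * C_{23} = 4 * 0 = 0
(AB)_{13} * C_{33} = 15 * 3 = 45
(ABC)_{13} = -1 + 0 + 45 = 44

44


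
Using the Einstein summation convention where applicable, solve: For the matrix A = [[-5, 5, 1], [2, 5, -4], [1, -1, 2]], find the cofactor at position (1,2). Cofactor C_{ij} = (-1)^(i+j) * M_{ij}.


To find cofactor C_{12}, delete row 1 and column 2.
The resulting 2x2 submatrix is: [[2, -4], [1, 2]]
Minor M_{12} = 2*2 - -4*1
  = 4 - -4 = 8
Sign = (-1)^(1+2) = (-1)^3 = -1
Cofactor C_{12} = -1 * 8 = -8

-8


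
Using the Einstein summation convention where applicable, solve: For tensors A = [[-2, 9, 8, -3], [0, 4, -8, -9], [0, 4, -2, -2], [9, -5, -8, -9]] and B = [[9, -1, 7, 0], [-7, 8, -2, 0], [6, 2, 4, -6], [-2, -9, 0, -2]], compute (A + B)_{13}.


Tensor addition is component-wise: (A + B)_{ij} = A_{ij} + B_{ij}.
A_{13} = 8
B_{13} = 7
(A + B)_{13} = 8 + 7 = 15

15


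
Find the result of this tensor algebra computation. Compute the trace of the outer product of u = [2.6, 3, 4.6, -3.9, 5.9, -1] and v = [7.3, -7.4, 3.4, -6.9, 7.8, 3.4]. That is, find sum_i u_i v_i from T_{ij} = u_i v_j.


The outer product gives T_{ij} = u_i v_j.
The trace (contraction) is Tr(T) = sum_i T_{ii} = sum_i u_i v_i.
Diagonal entries:
T_{11} = u_1 * v_1 = 2.6 * 7.3 = 18.98
T_{22} = u_2 * v_2 = 3 * -7.4 = -22.2
T_{33} = u_3 * v_3 = 4.6 * 3.4 = 15.64
T_{44} = u_4 * v_4 = -3.9 * -6.9 = 26.91
T_{55} = u_5 * v_5 = 5.9 * 7.8 = 46.02
T_{66} = u_6 * v_6 = -1 * 3.4 = -3.4
Tr(T) = 18.98 + -22.2 + 15.64 + 26.91 + 46.02 + -3.4 = 81.95

81.95


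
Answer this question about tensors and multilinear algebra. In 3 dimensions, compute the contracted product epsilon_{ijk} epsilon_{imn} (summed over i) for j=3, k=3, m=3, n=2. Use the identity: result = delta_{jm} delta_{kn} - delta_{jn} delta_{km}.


Using the identity: epsilon_{ijk} epsilon_{imn} = delta_{jm} delta_{kn} - delta_{jn} delta_{km}.
delta_{33} = 1
delta_{32} = 0
delta_{32} = 0
delta_{33} = 1
Result = 1 * 0 - 0 * 1 = 0 - 0 = 0

0


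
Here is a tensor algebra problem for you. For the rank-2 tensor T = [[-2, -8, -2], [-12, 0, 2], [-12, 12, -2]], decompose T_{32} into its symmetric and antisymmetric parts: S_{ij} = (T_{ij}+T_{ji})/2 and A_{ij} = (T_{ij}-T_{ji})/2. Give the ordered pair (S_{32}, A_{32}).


T_{32} = 12
T_{23} = 2
S_{32} = (12 + 2)/2 = 14/2 = 7
A_{32} = (12 - 2)/2 = 10/2 = 5
Check: S + A = 7 + 5 = 12 = T_{32}.

(7, 5)


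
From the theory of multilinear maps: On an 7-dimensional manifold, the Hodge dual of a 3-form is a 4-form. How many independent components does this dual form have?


The Hodge dual of a p-form on an n-dimensional manifold is an (n-p)-form.
n = 7, p = 3, so dual degree = 7 - 3 = 4
The number of components is C(n, n-p) = C(7, 4) = 35

35


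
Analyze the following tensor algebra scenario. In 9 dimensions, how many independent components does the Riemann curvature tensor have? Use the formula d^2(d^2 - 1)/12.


The Riemann tensor in d dimensions has d^2(d^2 - 1)/12 independent components.
d = 9, so d^2 = 81
d^2 - 1 = 80
d^2(d^2 - 1) = 81 * 80 = 6480
Divide by 12: 6480 / 12 = 540

540


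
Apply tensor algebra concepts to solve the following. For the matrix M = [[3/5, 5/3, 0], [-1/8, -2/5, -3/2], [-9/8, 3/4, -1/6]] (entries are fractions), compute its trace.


The trace is the sum of diagonal entries.
Diagonal: M[1,1] = 3/5, M[2,2] = -2/5, M[3,3] = -1/6
Tr(M) = 3/5 + -2/5 + -1/6
Computing step by step:
After adding M[1,1]: 3/5
After adding M[2,2]: 1/5
After adding M[3,3]: 1/30
Tr(M) = 1/30

1/30


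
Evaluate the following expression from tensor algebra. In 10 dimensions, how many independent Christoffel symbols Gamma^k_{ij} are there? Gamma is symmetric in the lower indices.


Christoffel symbols Gamma^k_{ij} are symmetric in i,j, so there are d * d(d+1)/2 independent symbols.
d = 10
d(d+1)/2 = 10 * 11 / 2 = 55
Total = 10 * 55 = 550

550


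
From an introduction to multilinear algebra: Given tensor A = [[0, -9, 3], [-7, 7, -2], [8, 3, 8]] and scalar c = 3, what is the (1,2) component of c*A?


Scalar multiplication: (cA)_{ij} = c * A_{ij}.
c = 3
A_{12} = -9
(cA)_{12} = 3 * -9 = -27

-27


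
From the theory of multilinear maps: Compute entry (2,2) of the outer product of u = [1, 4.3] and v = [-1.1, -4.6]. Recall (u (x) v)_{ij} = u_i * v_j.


The outer product entry T_{ij} = u_i * v_j.
We need i=2, j=2.
u_2 = 4.3, v_2 = -4.6
T_{2,2} = 4.3 * -4.6 = -19.78

-19.78


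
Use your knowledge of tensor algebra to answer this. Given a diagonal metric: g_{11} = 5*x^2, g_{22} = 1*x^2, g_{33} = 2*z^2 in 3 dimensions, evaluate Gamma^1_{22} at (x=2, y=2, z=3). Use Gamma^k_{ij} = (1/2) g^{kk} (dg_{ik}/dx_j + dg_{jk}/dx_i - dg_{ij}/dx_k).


For a diagonal metric, Gamma^k_{ij} = (1/2) g^{kk} (dg_{ik}/dx_j + dg_{jk}/dx_i - dg_{ij}/dx_k).
The metric is diagonal, so g_{ab} = 0 for a != b.
At the given point: g_{11} = 20, g_{22} = 4, g_{33} = 18
g^{11} = 1/20
dg_{21}/dx_2 = 0 (off-diagonal)
dg_{21}/dx_2 = 0 (off-diagonal)
dg_{22}/dx_1 = dg_{22}/dx_1 = 4
Numerator = 0 + 0 - 4 = -4
Gamma^1_{22} = -4 / (2 * 20) = -1/10

-1/10


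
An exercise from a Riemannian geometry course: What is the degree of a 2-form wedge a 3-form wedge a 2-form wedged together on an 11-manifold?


The degree of a wedge product is the sum of the degrees of the individual forms.
Degrees: 2, 3, 2
Total degree = 2 + 3 + 2 = 7

7


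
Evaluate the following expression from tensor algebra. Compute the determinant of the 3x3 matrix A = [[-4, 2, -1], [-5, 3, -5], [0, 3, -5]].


Expanding along the first row, det(A) = a11*M_11 - a12*M_12 + a13*M_13, where M_1j is the (1,j) minor.
Minor M_11 = 3*-5 - -5*3 = 0
Minor M_12 = -5*-5 - -5*0 = 25
Minor M_13 = -5*3 - 3*0 = -15
det = -4*(0) - 2*(25) + -1*(-15)
    = 0 - 50 + 15
    = -35

-35


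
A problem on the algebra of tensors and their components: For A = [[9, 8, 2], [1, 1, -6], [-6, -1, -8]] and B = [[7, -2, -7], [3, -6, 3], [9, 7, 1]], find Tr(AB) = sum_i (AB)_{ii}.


Tr(AB) = sum_i (AB)_{ii} where (AB)_{ii} = sum_k A_{ik} B_{ki}.
(AB)_{11} = 9*7 + 8*3 + 2*9 = 105
(AB)_{22} = 1*-2 + 1*-6 + -6*7 = -50
(AB)_{33} = -6*-7 + -1*3 + -8*1 = 31
Tr(AB) = 105 + -50 + 31 = 86

86


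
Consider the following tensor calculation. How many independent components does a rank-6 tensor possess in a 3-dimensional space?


The number of components of a rank-r tensor in d dimensions is d^r.
Here d = 3 and r = 6.
3^6 = 729

729


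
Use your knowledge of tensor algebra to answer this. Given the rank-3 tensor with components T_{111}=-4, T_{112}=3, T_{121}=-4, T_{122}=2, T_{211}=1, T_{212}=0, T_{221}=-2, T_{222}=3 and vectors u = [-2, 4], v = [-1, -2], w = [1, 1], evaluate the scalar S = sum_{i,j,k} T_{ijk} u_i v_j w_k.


S = sum over i,j,k of T_{ijk} u_i v_j w_k. Expanding all 8 terms:
T_{111}*u_1*v_1*w_1 = -4*-2*-1*1 = -8  (running total: -8)
T_{112}*u_1*v_1*w_2 = 3*-2*-1*1 = 6  (running total: -2)
T_{121}*u_1*v_2*w_1 = -4*-2*-2*1 = -16  (running total: -18)
T_{122}*u_1*v_2*w_2 = 2*-2*-2*1 = 8  (running total: -10)
T_{211}*u_2*v_1*w_1 = 1*4*-1*1 = -4  (running total: -14)
T_{212}*u_2*v_1*w_2 = 0*4*-1*1 = 0  (running total: -14)
T_{221}*u_2*v_2*w_1 = -2*4*-2*1 = 16  (running total: 2)
T_{222}*u_2*v_2*w_2 = 3*4*-2*1 = -24  (running total: -22)
S = -22

-22


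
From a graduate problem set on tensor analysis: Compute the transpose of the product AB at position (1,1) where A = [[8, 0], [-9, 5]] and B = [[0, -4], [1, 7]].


(AB)^T_{ij} = (AB)_{ji} = sum_k A_{jk} B_{ki}.
For i=1, j=1 we need (AB)_{11}:
A_{11} * B_{11} = 8 * 0 = 0
A_{12} * B_{21} = 0 * 1 = 0
Sum = 0 + 0 = 0

0


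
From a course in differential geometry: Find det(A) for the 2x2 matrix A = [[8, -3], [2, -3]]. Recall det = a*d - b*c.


For a 2x2 matrix [[a, b], [c, d]], det = a*d - b*c.
a = 8, b = -3, c = 2, d = -3
a*d = 8 * -3 = -24
b*c = -3 * 2 = -6
det = -24 - -6 = -18

-18


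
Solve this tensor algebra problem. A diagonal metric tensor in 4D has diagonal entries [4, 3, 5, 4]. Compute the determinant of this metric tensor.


For a diagonal metric, the determinant is the product of diagonal entries.
Diagonal entries: 4, 3, 5, 4
det(g) = 4 * 3 * 5 * 4 = 240

240


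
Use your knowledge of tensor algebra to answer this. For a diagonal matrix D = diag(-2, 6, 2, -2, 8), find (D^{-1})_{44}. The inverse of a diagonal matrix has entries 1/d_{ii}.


For a diagonal matrix, the inverse has entries (D^{-1})_{ii} = 1/d_{ii}.
The diagonal entries are: d_{11} = -2, d_{22} = 6, d_{33} = 2, d_{44} = -2, d_{55} = 8
We need (D^{-1})_{44} = 1/d_{44} = 1/-2 = -1/2

-1/2


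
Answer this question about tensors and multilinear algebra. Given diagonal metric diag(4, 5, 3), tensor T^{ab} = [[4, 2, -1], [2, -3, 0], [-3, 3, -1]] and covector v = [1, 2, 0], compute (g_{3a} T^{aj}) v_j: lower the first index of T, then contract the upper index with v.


Step 1: lower the first index. For a diagonal metric, g_{ia} T^{aj} = g_{ii} T^{ij} (no sum on i).
g_{33} = 3
S_3{}^1 = 3 * T^{31} = 3 * -3 = -9
S_3{}^2 = 3 * T^{32} = 3 * 3 = 9
S_3{}^3 = 3 * T^{33} = 3 * -1 = -3
Step 2: contract S_3{}^j with v_j.
S_3{}^1 * v_1 = -9 * 1 = -9
S_3{}^2 * v_2 = 9 * 2 = 18
S_3{}^3 * v_3 = -3 * 0 = 0
Result = -9 + 18 + 0 = 9

9


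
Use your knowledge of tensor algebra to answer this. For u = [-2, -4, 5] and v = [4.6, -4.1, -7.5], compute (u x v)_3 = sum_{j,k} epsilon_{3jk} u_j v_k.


(u x v)_3 = sum_{j,k} epsilon_{3jk} u_j v_k. Only permutations of (1,2,3) contribute; the two non-zero terms are:
eps_{312} u_1 v_2 = 1 * -2 * -4.1 = 8.2
eps_{321} u_2 v_1 = -1 * -4 * 4.6 = 18.4
(u x v)_3 = 26.6

26.6


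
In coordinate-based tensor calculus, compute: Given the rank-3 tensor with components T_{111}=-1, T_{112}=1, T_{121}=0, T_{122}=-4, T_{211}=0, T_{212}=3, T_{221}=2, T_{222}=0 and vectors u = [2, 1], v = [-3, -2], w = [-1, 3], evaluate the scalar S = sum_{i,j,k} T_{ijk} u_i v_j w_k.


S = sum over i,j,k of T_{ijk} u_i v_j w_k. Expanding all 8 terms:
T_{111}*u_1*v_1*w_1 = -1*2*-3*-1 = -6  (running total: -6)
T_{112}*u_1*v_1*w_2 = 1*2*-3*3 = -18  (running total: -24)
T_{121}*u_1*v_2*w_1 = 0*2*-2*-1 = 0  (running total: -24)
T_{122}*u_1*v_2*w_2 = -4*2*-2*3 = 48  (running total: 24)
T_{211}*u_2*v_1*w_1 = 0*1*-3*-1 = 0  (running total: 24)
T_{212}*u_2*v_1*w_2 = 3*1*-3*3 = -27  (running total: -3)
T_{221}*u_2*v_2*w_1 = 2*1*-2*-1 = 4  (running total: 1)
T_{222}*u_2*v_2*w_2 = 0*1*-2*3 = 0  (running total: 1)
S = 1

1


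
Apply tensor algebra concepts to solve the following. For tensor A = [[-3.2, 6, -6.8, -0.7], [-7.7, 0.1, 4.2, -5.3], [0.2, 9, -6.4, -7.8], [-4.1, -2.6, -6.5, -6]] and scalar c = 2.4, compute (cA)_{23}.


Scalar multiplication: (cA)_{ij} = c * A_{ij}.
c = 2.4
A_{23} = 4.2
(cA)_{23} = 2.4 * 4.2 = 10.08

10.08


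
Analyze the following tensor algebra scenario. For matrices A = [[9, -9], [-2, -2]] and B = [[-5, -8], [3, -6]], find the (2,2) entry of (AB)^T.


(AB)^T_{ij} = (AB)_{ji} = sum_k A_{jk} B_{ki}.
For i=2, j=2 we need (AB)_{22}:
A_{21} * B_{12} = -2 * -8 = 16
A_{22} * B_{22} = -2 * -6 = 12
Sum = 16 + 12 = 28

28


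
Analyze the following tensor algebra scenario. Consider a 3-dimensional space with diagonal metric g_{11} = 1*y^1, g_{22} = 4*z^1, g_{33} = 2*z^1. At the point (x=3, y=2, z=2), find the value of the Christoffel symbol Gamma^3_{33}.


For a diagonal metric, Gamma^k_{ij} = (1/2) g^{kk} (dg_{ik}/dx_j + dg_{jk}/dx_i - dg_{ij}/dx_k).
The metric is diagonal, so g_{ab} = 0 for a != b.
At the given point: g_{11} = 2, g_{22} = 8, g_{33} = 4
g^{33} = 1/4
dg_{33}/dx_3 = dg_{33}/dx_3 = 2
dg_{33}/dx_3 = dg_{33}/dx_3 = 2
dg_{33}/dx_3 = dg_{33}/dx_3 = 2
Numerator = 2 + 2 - 2 = 2
Gamma^3_{33} = 2 / (2 * 4) = 1/4

1/4


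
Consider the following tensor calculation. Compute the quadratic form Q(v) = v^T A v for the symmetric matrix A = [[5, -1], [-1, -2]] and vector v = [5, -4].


First compute Av:
(Av)_1 = 5*5 + -1*-4 = 29
(Av)_2 = -1*5 + -2*-4 = 3
Av = [29, 3]
Then v^T (Av) = 5*29 + -4*3
= 145 + -12 = 133

133


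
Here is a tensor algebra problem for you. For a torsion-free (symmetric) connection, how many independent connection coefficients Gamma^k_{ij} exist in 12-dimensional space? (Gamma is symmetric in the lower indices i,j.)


Christoffel symbols Gamma^k_{ij} are symmetric in i,j, so there are d * d(d+1)/2 independent symbols.
d = 12
d(d+1)/2 = 12 * 13 / 2 = 78
Total = 12 * 78 = 936

936


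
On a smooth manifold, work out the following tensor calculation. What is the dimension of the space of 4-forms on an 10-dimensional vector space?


The dimension of the space of p-forms on an n-dimensional space is C(n, p).
n = 10, p = 4
C(10, 4) = 10! / (4! * 6!) = 210

210
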